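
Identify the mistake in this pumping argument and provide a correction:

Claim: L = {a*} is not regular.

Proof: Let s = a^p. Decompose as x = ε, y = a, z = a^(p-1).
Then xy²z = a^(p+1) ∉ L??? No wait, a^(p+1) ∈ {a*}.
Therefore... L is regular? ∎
Error: The proof attempts to show a*  is not regular, but a* IS regular!

Correction: a* is a regular language (recognized by a simple DFA with one accepting state and self-loop on 'a'). The pumping lemma can only prove non-regularity, not regularity. For regular languages, pumping always works.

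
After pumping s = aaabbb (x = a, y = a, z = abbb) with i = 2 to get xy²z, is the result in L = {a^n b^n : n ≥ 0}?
No

xy²z = a · aa · abbb = aaaabbb.
aaaabbb has 4 a's and 3 b's; 4 ≠ 3, so it is not in L.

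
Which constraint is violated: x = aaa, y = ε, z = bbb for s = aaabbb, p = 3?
Violated: |y| > 0

The decomposition x = aaa, y = ε, z = bbb for s = aaabbb with p = 3
violates the constraint: |y| > 0

|y| = 0, but the pumping lemma requires |y| > 0 (y must be non-empty).

Pumping lemma constraints:
1. xyz = s (decomposition is valid)
2. |xy| ≤ p
3. |y| > 0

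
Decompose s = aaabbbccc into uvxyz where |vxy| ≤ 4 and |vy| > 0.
u='aa', v='a', x='bb', y='b', z='ccc'

For s = aaabbbccc with pumping length p = 4:

One valid decomposition:
- u = 'aa'
- v = 'a'
- x = 'bb'
- y = 'b'
- z = 'ccc'

Verification:
- uvxyz = 'aa' + 'a' + 'bb' + 'b' + 'ccc' = aaabbbccc ✓
- |vxy| = |'abbb'| = 4 ≤ 4 ✓
- |vy| = |'ab'| = 2 > 0 ✓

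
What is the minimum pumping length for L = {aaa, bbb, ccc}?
p = 4

For a finite language L, the pumping lemma holds vacuously if p > max|s| for s ∈ L.

The longest string in L = {aaa, bbb, ccc} has length 3.
If p = 4, then no string s ∈ L has |s| ≥ p, so the condition is vacuously true.

The minimum pumping length is p = 4.

Why no smaller p works: for any p ≤ 3, the longest string s ∈ L has |s| = 3 ≥ p, so it would
have to be pumpable; but pumping up (i = 2, 3, ...) produces ever longer strings, which cannot all lie in the
finite language L. So the pumping property fails for every p ≤ 3.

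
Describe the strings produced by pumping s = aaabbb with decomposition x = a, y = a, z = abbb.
{xy^i z : i ≥ 0} = {a^(2+i) b^3 : i ≥ 0} = {aabbb, aaabbb, aaaabbb, ...}

With x = a, y = a, z = abbb: Starting with aaabbb and pumping the second 'a', we get strings with 2+i a's followed by 3 b's for i = 0, 1, 2, ...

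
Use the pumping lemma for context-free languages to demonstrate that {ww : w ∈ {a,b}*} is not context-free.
Assume for contradiction that L is context-free, and let p ≥ 1 be the pumping length given by the pumping lemma for CFLs.
Choose s = a^p b^p a^p b^p. Then s ∈ L (take w = a^p b^p) and |s| = 4p ≥ p.
By the CFL pumping lemma, s = uvxyz for some u, v, x, y, z with |vxy| ≤ p, |vy| ≥ 1, and uv^i xy^i z ∈ L for every i ≥ 0.

Write s as four blocks A₁ B₁ A₂ B₂ with A₁ = A₂ = a^p and B₁ = B₂ = b^p. Since |vxy| ≤ p, the window vxy lies inside at most two adjacent blocks. Take i = 0 and let t = uxz, so |t| = 4p − |vy| with 1 ≤ |vy| ≤ p. If |t| is odd, t ∉ L immediately, so assume |vy| is even (hence |vy| ≥ 2) and |t|/2 = 2p − |vy|/2, which satisfies p ≤ |t|/2 ≤ 2p − 1.

Case 1 (vxy inside A₁B₁): t = a^(p−j) b^(p−l) a^p b^p with j + l = |vy|. The second half of t has length < 2p, so it is a suffix of the trailing a^p b^p and ends in b; the first half is a^(p−j) b^(p−l) a^((j+l)/2), which ends in a because (j+l)/2 ≥ 1. The halves differ, so t ∉ L.

Case 2 (vxy inside B₁A₂, straddling the middle): t = a^p b^(p−j) a^(p−l) b^p with j + l = |vy|. If t = ww, then w is a prefix of t of length ≥ p, so w begins with a^p; and w is a suffix of t of length ≥ p, so w ends with b^p. That forces |w| ≥ 2p, contradicting |w| = |t|/2 ≤ 2p − 1. So t ∉ L.

Case 3 (vxy inside A₂B₂): t = a^p b^p a^(p−j) b^(p−l) with j + l = |vy|. The first half of t is a prefix of a^p b^p, so it begins with a; the second half is b^((j+l)/2) a^(p−j) b^(p−l), which begins with b. The halves differ, so t ∉ L.

In every case uv⁰xy⁰z = uxz ∉ L.

This contradicts the CFL pumping lemma, which requires uv^i xy^i z ∈ L for all i ≥ 0.
Hence L = {ww : w ∈ {a,b}*} is not context-free. ∎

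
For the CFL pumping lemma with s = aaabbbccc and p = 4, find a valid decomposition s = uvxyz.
u='aa', v='a', x='bb', y='b', z='ccc'

For s = aaabbbccc with pumping length p = 4:

One valid decomposition:
- u = 'aa'
- v = 'a'
- x = 'bb'
- y = 'b'
- z = 'ccc'

Verification:
- uvxyz = 'aa' + 'a' + 'bb' + 'b' + 'ccc' = aaabbbccc ✓
- |vxy| = |'abbb'| = 4 ≤ 4 ✓
- |vy| = |'ab'| = 2 > 0 ✓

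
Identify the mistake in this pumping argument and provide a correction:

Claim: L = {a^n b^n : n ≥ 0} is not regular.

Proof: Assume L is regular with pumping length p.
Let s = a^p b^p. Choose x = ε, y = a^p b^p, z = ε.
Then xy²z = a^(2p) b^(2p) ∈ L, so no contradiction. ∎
Error: The decomposition violates |xy| ≤ p. With y = a^p b^p, |xy| = |y| = 2p > p. (The proof also miscomputes xy²z, which would be a^p b^p a^p b^p rather than a^(2p) b^(2p), and it wrongly treats one harmless decomposition as settling the matter — the prover does not get to choose the decomposition.)

Correction: The pumping lemma requires |xy| ≤ p, and the argument must handle every decomposition satisfying |xy| ≤ p, |y| ≥ 1. Since s starts with p a's, any such y consists only of a's, say y = a^k with k ≥ 1. Then xy²z = a^(p+k) b^p has unequal numbers of a's and b's, so xy²z ∉ L — the required contradiction.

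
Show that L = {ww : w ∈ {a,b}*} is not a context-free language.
Assume for contradiction that L is context-free, and let p ≥ 1 be the pumping length given by the pumping lemma for CFLs.
Choose s = a^p b^p a^p b^p. Then s ∈ L (take w = a^p b^p) and |s| = 4p ≥ p.
By the CFL pumping lemma, s = uvxyz for some u, v, x, y, z with |vxy| ≤ p, |vy| ≥ 1, and uv^i xy^i z ∈ L for every i ≥ 0.

Write s as four blocks A₁ B₁ A₂ B₂ with A₁ = A₂ = a^p and B₁ = B₂ = b^p. Since |vxy| ≤ p, the window vxy lies inside at most two adjacent blocks. Take i = 0 and let t = uxz, so |t| = 4p − |vy| with 1 ≤ |vy| ≤ p. If |t| is odd, t ∉ L immediately, so assume |vy| is even (hence |vy| ≥ 2) and |t|/2 = 2p − |vy|/2, which satisfies p ≤ |t|/2 ≤ 2p − 1.

Case 1 (vxy inside A₁B₁): t = a^(p−j) b^(p−l) a^p b^p with j + l = |vy|. The second half of t has length < 2p, so it is a suffix of the trailing a^p b^p and ends in b; the first half is a^(p−j) b^(p−l) a^((j+l)/2), which ends in a because (j+l)/2 ≥ 1. The halves differ, so t ∉ L.

Case 2 (vxy inside B₁A₂, straddling the middle): t = a^p b^(p−j) a^(p−l) b^p with j + l = |vy|. If t = ww, then w is a prefix of t of length ≥ p, so w begins with a^p; and w is a suffix of t of length ≥ p, so w ends with b^p. That forces |w| ≥ 2p, contradicting |w| = |t|/2 ≤ 2p − 1. So t ∉ L.

Case 3 (vxy inside A₂B₂): t = a^p b^p a^(p−j) b^(p−l) with j + l = |vy|. The first half of t is a prefix of a^p b^p, so it begins with a; the second half is b^((j+l)/2) a^(p−j) b^(p−l), which begins with b. The halves differ, so t ∉ L.

In every case uv⁰xy⁰z = uxz ∉ L.

This contradicts the CFL pumping lemma, which requires uv^i xy^i z ∈ L for all i ≥ 0.
Hence L = {ww : w ∈ {a,b}*} is not context-free. ∎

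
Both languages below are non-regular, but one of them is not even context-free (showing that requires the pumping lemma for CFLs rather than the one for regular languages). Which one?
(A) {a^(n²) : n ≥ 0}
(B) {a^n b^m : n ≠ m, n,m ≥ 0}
(A) {a^(n²) : n ≥ 0}

(A) {a^(n²) : n ≥ 0} requires the CFL pumping lemma.

- {a^n b^m : n ≠ m, n,m ≥ 0} is context-free (but not regular)
  • Can be shown non-regular with the regular pumping lemma
  • After pumping a's, we can make n = m

- {a^(n²) : n ≥ 0} is NOT context-free
  • Requires the CFL pumping lemma to prove
  • Gaps between squares grow unboundedly

The CFL pumping lemma is "stronger" in that it can prove non-membership
in the larger class of context-free languages.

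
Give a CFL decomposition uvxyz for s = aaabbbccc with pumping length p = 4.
u='aa', v='a', x='bb', y='b', z='ccc'

For s = aaabbbccc with pumping length p = 4:

One valid decomposition:
- u = 'aa'
- v = 'a'
- x = 'bb'
- y = 'b'
- z = 'ccc'

Verification:
- uvxyz = 'aa' + 'a' + 'bb' + 'b' + 'ccc' = aaabbbccc ✓
- |vxy| = |'abbb'| = 4 ≤ 4 ✓
- |vy| = |'ab'| = 2 > 0 ✓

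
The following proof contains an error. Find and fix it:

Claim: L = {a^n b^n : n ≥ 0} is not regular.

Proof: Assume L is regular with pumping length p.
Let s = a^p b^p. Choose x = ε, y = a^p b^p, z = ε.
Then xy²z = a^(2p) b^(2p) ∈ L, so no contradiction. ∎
Error: The decomposition violates |xy| ≤ p. With y = a^p b^p, |xy| = |y| = 2p > p. (The proof also miscomputes xy²z, which would be a^p b^p a^p b^p rather than a^(2p) b^(2p), and it wrongly treats one harmless decomposition as settling the matter — the prover does not get to choose the decomposition.)

Correction: The pumping lemma requires |xy| ≤ p, and the argument must handle every decomposition satisfying |xy| ≤ p, |y| ≥ 1. Since s starts with p a's, any such y consists only of a's, say y = a^k with k ≥ 1. Then xy²z = a^(p+k) b^p has unequal numbers of a's and b's, so xy²z ∉ L — the required contradiction.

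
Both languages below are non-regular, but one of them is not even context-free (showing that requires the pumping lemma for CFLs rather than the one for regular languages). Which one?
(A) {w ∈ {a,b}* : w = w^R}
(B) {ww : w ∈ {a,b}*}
(B) {ww : w ∈ {a,b}*}

(B) {ww : w ∈ {a,b}*} requires the CFL pumping lemma.

- {w ∈ {a,b}* : w = w^R} is context-free (but not regular)
  • Can be shown non-regular with the regular pumping lemma
  • After pumping, the string is no longer symmetric

- {ww : w ∈ {a,b}*} is NOT context-free
  • Requires the CFL pumping lemma to prove
  • Cannot verify equality of two arbitrary substrings

The CFL pumping lemma is "stronger" in that it can prove non-membership
in the larger class of context-free languages.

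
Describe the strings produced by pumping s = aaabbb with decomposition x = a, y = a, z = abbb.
{xy^i z : i ≥ 0} = {a^(2+i) b^3 : i ≥ 0} = {aabbb, aaabbb, aaaabbb, ...}

With x = a, y = a, z = abbb: Starting with aaabbb and pumping the second 'a', we get strings with 2+i a's followed by 3 b's for i = 0, 1, 2, ...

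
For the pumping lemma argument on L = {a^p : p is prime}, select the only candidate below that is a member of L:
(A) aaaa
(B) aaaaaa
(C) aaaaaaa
(C) aaaaaaa

The pumping lemma is applied to a string s that lies in L, so first check membership of each option:
- (A) aaaa has length 4 = 2 × 2, which is not prime, so it is not in L ✗
- (B) aaaaaa has length 6 = 2 × 3, which is not prime, so it is not in L ✗
- (C) aaaaaaa has length 7, which is prime, so it is in L ✓

Only (C) aaaaaaa is in L, so it is the only candidate that could play the role of s.
(In a complete proof one picks s in terms of the pumping length p so that |s| ≥ p is guaranteed; a fixed string like aaaaaaa illustrates the shape of such an s.)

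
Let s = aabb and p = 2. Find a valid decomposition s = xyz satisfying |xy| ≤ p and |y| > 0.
x = '', y = 'a', z = 'abb'

For s = aabb and p = 2, one valid decomposition is:
- x = '' (length 0)
- y = 'a' (length 1)
- z = 'abb' (length 3)

Verification:
- xyz = '' + 'a' + 'abb' = aabb ✓
- |xy| = 1 ≤ 2 ✓
- |y| = 1 > 0 ✓

All pumping lemma constraints are satisfied.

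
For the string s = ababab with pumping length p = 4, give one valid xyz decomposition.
x = '', y = 'ab', z = 'abab'

For s = ababab and p = 4, one valid decomposition is:
- x = '' (length 0)
- y = 'ab' (length 2)
- z = 'abab' (length 4)

Verification:
- xyz = '' + 'ab' + 'abab' = ababab ✓
- |xy| = 2 ≤ 4 ✓
- |y| = 2 > 0 ✓

All pumping lemma constraints are satisfied.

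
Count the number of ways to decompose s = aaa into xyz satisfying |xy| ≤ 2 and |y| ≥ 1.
3

For s = 'aaa' with pumping length p = 2:

Constraints: |xy| ≤ 2, |y| > 0

Valid decompositions (|xy| ≤ p, |y| ≥ 1):
  • x='', y='a', z='aa'
  • x='a', y='a', z='a'
  • x='', y='aa', z='a'

Total count: 3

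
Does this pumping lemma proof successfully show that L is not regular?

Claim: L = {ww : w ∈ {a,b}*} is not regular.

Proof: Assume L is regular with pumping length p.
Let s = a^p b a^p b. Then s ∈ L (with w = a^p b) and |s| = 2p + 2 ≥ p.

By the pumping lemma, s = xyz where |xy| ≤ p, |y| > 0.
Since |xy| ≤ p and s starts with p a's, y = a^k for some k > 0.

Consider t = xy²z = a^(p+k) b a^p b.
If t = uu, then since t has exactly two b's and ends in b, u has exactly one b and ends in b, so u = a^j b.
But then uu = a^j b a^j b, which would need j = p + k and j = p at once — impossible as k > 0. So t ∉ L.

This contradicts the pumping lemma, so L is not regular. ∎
The proof is correct.

This proof is valid because:
1. s = a^p b a^p b is in L and is chosen in terms of p, so |s| ≥ p holds for every p
2. The decomposition analysis is correct: |xy| ≤ p forces y to lie inside the leading a's
3. The contradiction is valid: the argument shows a^(p+k) b a^p b cannot be split into two equal halves
4. The conclusion follows logically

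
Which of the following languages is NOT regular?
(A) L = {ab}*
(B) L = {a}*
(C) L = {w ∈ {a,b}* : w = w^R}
(C) {w ∈ {a,b}* : w = w^R}

(C) L = {w ∈ {a,b}* : w = w^R} is NOT regular.

The pumping lemma can be used to prove this:
After pumping, the string is no longer symmetric

The other languages are regular because they can be recognized by finite automata.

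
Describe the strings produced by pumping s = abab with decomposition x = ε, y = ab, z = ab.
{xy^i z : i ≥ 0} = {(ab)^(i+1) : i ≥ 0} = {ab, abab, ababab, ...}

With x = ε, y = ab, z = ab: Pumping 'ab' gives strings of alternating a's and b's.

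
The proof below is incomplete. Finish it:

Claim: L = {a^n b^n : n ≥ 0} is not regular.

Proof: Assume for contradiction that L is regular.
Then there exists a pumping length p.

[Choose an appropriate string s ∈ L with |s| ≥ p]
s = a^p b^p

This string is in L (has equal a's and b's) and has length 2p ≥ p.
Any decomposition xyz with |xy| ≤ p means y consists only of a's,
so pumping will unbalance the counts.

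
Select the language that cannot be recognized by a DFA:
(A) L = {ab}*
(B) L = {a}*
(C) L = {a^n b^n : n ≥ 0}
(C) {a^n b^n : n ≥ 0}

(C) L = {a^n b^n : n ≥ 0} is NOT regular.

The pumping lemma can be used to prove this:
After pumping, the number of a's and b's become unequal

The other languages are regular because they can be recognized by finite automata.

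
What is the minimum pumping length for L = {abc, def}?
p = 4

For a finite language L, the pumping lemma holds vacuously if p > max|s| for s ∈ L.

The longest string in L = {abc, def} has length 3.
If p = 4, then no string s ∈ L has |s| ≥ p, so the condition is vacuously true.

The minimum pumping length is p = 4.

Why no smaller p works: for any p ≤ 3, the longest string s ∈ L has |s| = 3 ≥ p, so it would
have to be pumpable; but pumping up (i = 2, 3, ...) produces ever longer strings, which cannot all lie in the
finite language L. So the pumping property fails for every p ≤ 3.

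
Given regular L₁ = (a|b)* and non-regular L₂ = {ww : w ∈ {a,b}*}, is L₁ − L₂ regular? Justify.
No — L₁ − L₂ is not regular.

L₁ − L₂ is the complement of {ww} within {a,b}*. If it were regular, its complement {ww} would be regular as well (regular languages are closed under complement) — contradiction. So L₁ − L₂ is not regular.

Note that the bare facts "L₁ regular, L₂ non-regular" do not settle the question by themselves: the closure of regular languages under ∪, ∩, complement and difference applies only when BOTH operands are regular. With a non-regular operand the result can come out regular or non-regular depending on the specific languages, so one has to work out L₁ − L₂ for this particular pair, as above.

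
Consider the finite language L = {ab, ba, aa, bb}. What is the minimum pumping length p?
p = 3

For a finite language L, the pumping lemma holds vacuously if p > max|s| for s ∈ L.

The longest string in L = {ab, ba, aa, bb} has length 2.
If p = 3, then no string s ∈ L has |s| ≥ p, so the condition is vacuously true.

The minimum pumping length is p = 3.

Why no smaller p works: for any p ≤ 2, the longest string s ∈ L has |s| = 2 ≥ p, so it would
have to be pumpable; but pumping up (i = 2, 3, ...) produces ever longer strings, which cannot all lie in the
finite language L. So the pumping property fails for every p ≤ 2.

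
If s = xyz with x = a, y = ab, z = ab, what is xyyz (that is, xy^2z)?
aababab

Given x = 'a', y = 'ab', z = 'ab' and i = 2:

xy^2z = x + y·y·...·y (2 times) + z
       = 'a' + 'ab'^2 + 'ab'
       = 'a' + 'abab' + 'ab'
       = 'aababab'

The pumped string is 'aababab' with length 7.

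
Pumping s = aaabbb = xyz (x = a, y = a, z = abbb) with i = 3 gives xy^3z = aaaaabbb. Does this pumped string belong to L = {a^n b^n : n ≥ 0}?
No

xy³z = a · aaa · abbb = aaaaabbb.
aaaaabbb has 5 a's and 3 b's; 5 ≠ 3, so it is not in L.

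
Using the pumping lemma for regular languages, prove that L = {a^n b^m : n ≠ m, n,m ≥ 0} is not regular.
Assume for contradiction that L is regular, and let p ≥ 1 be the pumping length given by the pumping lemma.
Choose s = a^p b^(p + p!). Then s ∈ L because p ≠ p + p! (as p! ≥ 1), and |s| ≥ p.
By the pumping lemma, s = xyz for some x, y, z with |xy| ≤ p, |y| ≥ 1, and xy^i z ∈ L for every i ≥ 0.
Since |xy| ≤ p and the first p symbols of s are all a's, y = a^k for some k with 1 ≤ k ≤ p.
For every i ≥ 0, xy^i z = a^(p + (i − 1)k) b^(p + p!).

Because 1 ≤ k ≤ p, k divides p!. Let t = p!/k (a positive integer) and take i = t + 1.
Then the number of a's is p + tk = p + p!, which equals the number of b's.
So xy^(t+1) z = a^(p + p!) b^(p + p!) has equally many a's and b's and is NOT in L.

This contradicts the pumping lemma, which requires xy^i z ∈ L for all i ≥ 0.
Hence L = {a^n b^m : n ≠ m, n,m ≥ 0} is not regular. ∎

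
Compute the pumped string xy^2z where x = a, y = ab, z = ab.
aababab

Given x = 'a', y = 'ab', z = 'ab' and i = 2:

xy^2z = x + y·y·...·y (2 times) + z
       = 'a' + 'ab'^2 + 'ab'
       = 'a' + 'abab' + 'ab'
       = 'aababab'

The pumped string is 'aababab' with length 7.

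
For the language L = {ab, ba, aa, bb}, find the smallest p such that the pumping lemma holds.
p = 3

For a finite language L, the pumping lemma holds vacuously if p > max|s| for s ∈ L.

The longest string in L = {ab, ba, aa, bb} has length 2.
If p = 3, then no string s ∈ L has |s| ≥ p, so the condition is vacuously true.

The minimum pumping length is p = 3.

Why no smaller p works: for any p ≤ 2, the longest string s ∈ L has |s| = 2 ≥ p, so it would
have to be pumpable; but pumping up (i = 2, 3, ...) produces ever longer strings, which cannot all lie in the
finite language L. So the pumping property fails for every p ≤ 2.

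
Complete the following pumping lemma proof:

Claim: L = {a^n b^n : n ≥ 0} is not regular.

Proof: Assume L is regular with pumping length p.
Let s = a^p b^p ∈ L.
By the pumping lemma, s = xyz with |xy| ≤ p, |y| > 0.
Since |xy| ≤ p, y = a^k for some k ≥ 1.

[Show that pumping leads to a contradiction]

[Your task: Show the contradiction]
Consider xy²z = a^(p+k) b^p.

Since k ≥ 1, we have p + k > p.
So xy²z has more a's than b's: (p+k) a's vs p b's.
This means xy²z ∉ L because a^n b^n requires equal counts.

This contradicts the pumping lemma which states xy²z ∈ L.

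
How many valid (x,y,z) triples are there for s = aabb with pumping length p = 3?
6

For s = 'aabb' with pumping length p = 3:

Constraints: |xy| ≤ 3, |y| > 0

Valid decompositions (|xy| ≤ p, |y| ≥ 1):
  • x='', y='a', z='abb'
  • x='a', y='a', z='bb'
  • x='', y='aa', z='bb'
  • x='aa', y='b', z='b'
  • x='a', y='ab', z='b'
  • x='', y='aab', z='b'

Total count: 6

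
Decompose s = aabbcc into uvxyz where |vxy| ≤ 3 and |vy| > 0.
u='aa', v='b', x='b', y='c', z='c'

For s = aabbcc with pumping length p = 3:

One valid decomposition:
- u = 'aa'
- v = 'b'
- x = 'b'
- y = 'c'
- z = 'c'

Verification:
- uvxyz = 'aa' + 'b' + 'b' + 'c' + 'c' = aabbcc ✓
- |vxy| = |'bbc'| = 3 ≤ 3 ✓
- |vy| = |'bc'| = 2 > 0 ✓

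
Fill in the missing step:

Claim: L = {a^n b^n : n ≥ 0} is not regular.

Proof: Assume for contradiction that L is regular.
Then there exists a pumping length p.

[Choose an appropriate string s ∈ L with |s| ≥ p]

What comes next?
s = a^p b^p

This string is in L (has equal a's and b's) and has length 2p ≥ p.
Any decomposition xyz with |xy| ≤ p means y consists only of a's,
so pumping will unbalance the counts.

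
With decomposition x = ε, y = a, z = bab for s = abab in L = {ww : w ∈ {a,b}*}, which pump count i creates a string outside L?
i = 3

xy³z = ε · aaa · bab = aaabab; aaabab has length 6; its halves are aaa and bab, which differ, so it is not in L.
(Other choices also work, e.g. i = 0, 2; only i = 1 is guaranteed to stay in L since xy¹z = s.)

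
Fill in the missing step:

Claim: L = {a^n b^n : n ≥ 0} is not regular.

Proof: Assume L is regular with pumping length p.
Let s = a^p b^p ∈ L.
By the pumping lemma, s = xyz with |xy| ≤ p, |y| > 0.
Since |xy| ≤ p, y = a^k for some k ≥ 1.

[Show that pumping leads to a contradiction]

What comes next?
Consider xy²z = a^(p+k) b^p.

Since k ≥ 1, we have p + k > p.
So xy²z has more a's than b's: (p+k) a's vs p b's.
This means xy²z ∉ L because a^n b^n requires equal counts.

This contradicts the pumping lemma which states xy²z ∈ L.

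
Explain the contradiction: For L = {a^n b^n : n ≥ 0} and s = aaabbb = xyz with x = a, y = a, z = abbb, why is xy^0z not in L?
xy⁰z = aabbb ∉ L

Pumping with i = 0 replaces y = a by y⁰ = ε:
- Original: s = xyz = aaabbb; aaabbb = a^3 b^3 has equal counts (3 = 3), so it is in L
- Pumped: xy⁰z = a · ε · abbb = aabbb
- aabbb has 2 a's and 3 b's; 2 ≠ 3, so it is not in L

The pumping lemma would require xy⁰z ∈ L, so this decomposition yields a contradiction.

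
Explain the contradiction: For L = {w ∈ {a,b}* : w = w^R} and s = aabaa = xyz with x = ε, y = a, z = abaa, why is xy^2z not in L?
xy²z = aaabaa ∉ L

Pumping with i = 2 replaces y = a by y² = aa:
- Original: s = xyz = aabaa; aabaa reversed is aabaa, the same string, so it is a palindrome and is in L
- Pumped: xy²z = ε · aa · abaa = aaabaa
- aaabaa reversed is aabaaa ≠ aaabaa, so it is not a palindrome and is not in L

The pumping lemma would require xy²z ∈ L, so this decomposition yields a contradiction.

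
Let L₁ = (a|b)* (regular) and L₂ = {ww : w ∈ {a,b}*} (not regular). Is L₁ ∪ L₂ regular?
Yes — L₁ ∪ L₂ is regular.

{ww} ⊆ (a|b)*, so L₁ ∪ L₂ = (a|b)*, which is regular.

Note that the bare facts "L₁ regular, L₂ non-regular" do not settle the question by themselves: the closure of regular languages under ∪, ∩, complement and difference applies only when BOTH operands are regular. With a non-regular operand the result can come out regular or non-regular depending on the specific languages, so one has to work out L₁ ∪ L₂ for this particular pair, as above.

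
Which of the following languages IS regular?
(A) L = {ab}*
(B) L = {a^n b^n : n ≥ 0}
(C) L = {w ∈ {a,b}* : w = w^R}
(A) {ab}*

(A) L = {ab}* is regular.

This can be recognized by a finite automaton (DFA/NFA).
Regular expressions like {ab}* define regular languages.

The other choices are not regular:
- {w ∈ {a,b}* : w = w^R}: After pumping, the string is no longer symmetric
- {a^n b^n : n ≥ 0}: After pumping, the number of a's and b's become unequal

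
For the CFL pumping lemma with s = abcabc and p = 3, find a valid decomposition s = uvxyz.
u='ab', v='c', x='a', y='b', z='c'

For s = abcabc with pumping length p = 3:

One valid decomposition:
- u = 'ab'
- v = 'c'
- x = 'a'
- y = 'b'
- z = 'c'

Verification:
- uvxyz = 'ab' + 'c' + 'a' + 'b' + 'c' = abcabc ✓
- |vxy| = |'cab'| = 3 ≤ 3 ✓
- |vy| = |'cb'| = 2 > 0 ✓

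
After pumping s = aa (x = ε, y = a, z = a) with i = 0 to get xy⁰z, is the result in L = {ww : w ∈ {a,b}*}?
No

xy⁰z = ε · ε · a = a.
a has odd length 1, so it cannot be written as ww and is not in L.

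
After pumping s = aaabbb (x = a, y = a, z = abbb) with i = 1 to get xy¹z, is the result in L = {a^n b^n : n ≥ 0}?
Yes

xy¹z = a · a · abbb = aaabbb.
aaabbb = a^3 b^3 has equal counts (3 = 3), so it is in L.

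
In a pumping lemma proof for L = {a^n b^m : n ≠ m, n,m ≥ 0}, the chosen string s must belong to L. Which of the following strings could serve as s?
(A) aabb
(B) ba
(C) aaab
(C) aaab

The pumping lemma is applied to a string s that lies in L, so first check membership of each option:
- (A) aabb = a^2 b^2 has n = m = 2, so it is not in L ✗
- (B) ba has an a after a b, so it is not of the form a^n b^m and is not in L ✗
- (C) aaab = a^3 b^1 with 3 ≠ 1, so it is in L ✓

Only (C) aaab is in L, so it is the only candidate that could play the role of s.
(In a complete proof one picks s in terms of the pumping length p so that |s| ≥ p is guaranteed; a fixed string like aaab illustrates the shape of such an s.)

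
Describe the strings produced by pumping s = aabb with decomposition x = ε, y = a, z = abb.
{xy^i z : i ≥ 0} = {a^(i+1) b^2 : i ≥ 0} = {abb, aabb, aaabb, ...}

With x = ε, y = a, z = abb: Starting with aabb and pumping the first 'a' (z = abb keeps the second 'a'), we get strings with i+1 a's followed by 2 b's for i = 0, 1, 2, ...; note bb is not produced because z always contributes one a.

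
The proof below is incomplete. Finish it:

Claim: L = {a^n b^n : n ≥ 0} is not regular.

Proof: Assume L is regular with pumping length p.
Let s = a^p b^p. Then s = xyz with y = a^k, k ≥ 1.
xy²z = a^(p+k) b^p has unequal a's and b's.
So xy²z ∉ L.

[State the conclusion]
This contradicts the pumping lemma for regular languages,
which guarantees xy^i z ∈ L for all i ≥ 0.

Since our assumption that L is regular leads to a contradiction,
we conclude that L = {a^n b^n : n ≥ 0} is NOT regular. ∎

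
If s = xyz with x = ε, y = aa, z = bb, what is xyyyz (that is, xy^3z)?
aaaaaabb

Given x = '', y = 'aa', z = 'bb' and i = 3:

xy^3z = x + y·y·...·y (3 times) + z
       = '' + 'aa'^3 + 'bb'
       = '' + 'aaaaaa' + 'bb'
       = 'aaaaaabb'

The pumped string is 'aaaaaabb' with length 8.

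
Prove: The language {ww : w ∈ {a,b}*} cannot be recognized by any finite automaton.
Assume for contradiction that L is regular, and let p ≥ 1 be the pumping length given by the pumping lemma.
Choose s = a^p b a^p b. Then s ∈ L (take w = a^p b) and |s| = 2p + 2 ≥ p.
By the pumping lemma, s = xyz for some x, y, z with |xy| ≤ p, |y| ≥ 1, and xy^i z ∈ L for every i ≥ 0.
Since |xy| ≤ p and the first p symbols of s are all a's, y = a^k for some k with 1 ≤ k ≤ p.

Take i = 2: t = xy²z = a^(p + k) b a^p b.
Suppose t = uu for some string u. The string t contains exactly two b's and ends in b, so u contains exactly one b and ends in b; hence u = a^j b for some j, and uu = a^j b a^j b. Comparing with t = a^(p + k) b a^p b forces j = p + k (first block) and j = p (second block), which is impossible since k ≥ 1. So t ∉ L.

This contradicts the pumping lemma, which requires xy^i z ∈ L for all i ≥ 0.
Hence L = {ww : w ∈ {a,b}*} is not regular. ∎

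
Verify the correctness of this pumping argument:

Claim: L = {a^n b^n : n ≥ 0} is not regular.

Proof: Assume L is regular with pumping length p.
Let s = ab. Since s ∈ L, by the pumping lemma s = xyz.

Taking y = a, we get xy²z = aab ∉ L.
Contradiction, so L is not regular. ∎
The proof is INCORRECT.

Error: The string s = ab may be shorter than p.
The pumping lemma only applies to strings with |s| ≥ p, and p is not under our control.
We must choose s in terms of p, e.g. s = a^p b^p, to ensure |s| ≥ p.
(The proof also fixes one particular y; a valid argument must handle every decomposition with |xy| ≤ p and |y| ≥ 1 — for s = a^p b^p this forces y = a^k, and then xy²z = a^(p+k) b^p ∉ L.)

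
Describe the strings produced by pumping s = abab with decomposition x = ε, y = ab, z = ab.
{xy^i z : i ≥ 0} = {(ab)^(i+1) : i ≥ 0} = {ab, abab, ababab, ...}

With x = ε, y = ab, z = ab: Pumping 'ab' gives strings of alternating a's and b's.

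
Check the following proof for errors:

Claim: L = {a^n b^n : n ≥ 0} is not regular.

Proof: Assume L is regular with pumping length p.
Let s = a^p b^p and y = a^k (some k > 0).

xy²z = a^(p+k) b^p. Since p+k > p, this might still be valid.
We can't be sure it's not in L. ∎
The proof is INCORRECT.

Error: The conclusion is wrong.
xy²z = a^(p+k) b^p is definitely NOT in L because the number of a's (p+k) ≠ number of b's (p).
The proof incorrectly doubts what is actually a valid contradiction.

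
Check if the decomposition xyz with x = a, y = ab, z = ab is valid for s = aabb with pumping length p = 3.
Violated: xyz = s

The decomposition x = a, y = ab, z = ab for s = aabb with p = 3
violates the constraint: xyz = s

xyz = 'a' + 'ab' + 'ab' = 'aabab' ≠ 'aabb' = s. The decomposition doesn't reconstruct s.

Pumping lemma constraints:
1. xyz = s (decomposition is valid)
2. |xy| ≤ p
3. |y| > 0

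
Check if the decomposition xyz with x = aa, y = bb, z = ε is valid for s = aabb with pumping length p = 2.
Violated: |xy| ≤ p

The decomposition x = aa, y = bb, z = ε for s = aabb with p = 2
violates the constraint: |xy| ≤ p

|xy| = |aabb| = 4 > 2 = p. The decomposition puts too many characters in xy.

Pumping lemma constraints:
1. xyz = s (decomposition is valid)
2. |xy| ≤ p
3. |y| > 0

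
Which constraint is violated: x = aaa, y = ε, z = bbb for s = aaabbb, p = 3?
Violated: |y| > 0

The decomposition x = aaa, y = ε, z = bbb for s = aaabbb with p = 3
violates the constraint: |y| > 0

|y| = 0, but the pumping lemma requires |y| > 0 (y must be non-empty).

Pumping lemma constraints:
1. xyz = s (decomposition is valid)
2. |xy| ≤ p
3. |y| > 0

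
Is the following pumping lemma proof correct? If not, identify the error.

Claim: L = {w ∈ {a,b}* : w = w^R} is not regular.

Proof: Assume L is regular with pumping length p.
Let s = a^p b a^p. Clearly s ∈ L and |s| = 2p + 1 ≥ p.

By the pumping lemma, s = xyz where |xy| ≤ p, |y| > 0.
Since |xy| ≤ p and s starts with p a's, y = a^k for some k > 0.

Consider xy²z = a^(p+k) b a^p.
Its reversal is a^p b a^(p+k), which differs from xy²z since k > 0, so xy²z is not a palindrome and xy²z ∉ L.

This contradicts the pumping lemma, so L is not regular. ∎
The proof is correct.

This proof is valid because:
1. s = a^p b a^p is in L and is chosen in terms of p, so |s| ≥ p holds for every p
2. The decomposition analysis is correct: |xy| ≤ p forces y to lie inside the leading a's
3. The contradiction is valid: a^(p+k) b a^p has more a's before the b than after it, so it is not a palindrome
4. The conclusion follows logically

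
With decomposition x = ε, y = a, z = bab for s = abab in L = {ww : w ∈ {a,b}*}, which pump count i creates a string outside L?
i = 2

xy²z = ε · aa · bab = aabab; aabab has odd length 5, so it cannot be written as ww and is not in L.
(Other choices also work, e.g. i = 0, 3; only i = 1 is guaranteed to stay in L since xy¹z = s.)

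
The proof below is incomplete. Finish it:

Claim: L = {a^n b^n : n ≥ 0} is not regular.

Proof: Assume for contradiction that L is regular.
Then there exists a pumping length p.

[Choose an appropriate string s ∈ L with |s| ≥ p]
s = a^p b^p

This string is in L (has equal a's and b's) and has length 2p ≥ p.
Any decomposition xyz with |xy| ≤ p means y consists only of a's,
so pumping will unbalance the counts.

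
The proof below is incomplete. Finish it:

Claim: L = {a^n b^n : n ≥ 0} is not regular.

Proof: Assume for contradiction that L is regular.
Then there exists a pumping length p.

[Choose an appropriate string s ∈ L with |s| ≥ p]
s = a^p b^p

This string is in L (has equal a's and b's) and has length 2p ≥ p.
Any decomposition xyz with |xy| ≤ p means y consists only of a's,
so pumping will unbalance the counts.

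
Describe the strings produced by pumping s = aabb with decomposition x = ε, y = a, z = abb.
{xy^i z : i ≥ 0} = {a^(i+1) b^2 : i ≥ 0} = {abb, aabb, aaabb, ...}

With x = ε, y = a, z = abb: Starting with aabb and pumping the first 'a' (z = abb keeps the second 'a'), we get strings with i+1 a's followed by 2 b's for i = 0, 1, 2, ...; note bb is not produced because z always contributes one a.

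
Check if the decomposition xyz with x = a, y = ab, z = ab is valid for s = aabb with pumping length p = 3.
Violated: xyz = s

The decomposition x = a, y = ab, z = ab for s = aabb with p = 3
violates the constraint: xyz = s

xyz = 'a' + 'ab' + 'ab' = 'aabab' ≠ 'aabb' = s. The decomposition doesn't reconstruct s.

Pumping lemma constraints:
1. xyz = s (decomposition is valid)
2. |xy| ≤ p
3. |y| > 0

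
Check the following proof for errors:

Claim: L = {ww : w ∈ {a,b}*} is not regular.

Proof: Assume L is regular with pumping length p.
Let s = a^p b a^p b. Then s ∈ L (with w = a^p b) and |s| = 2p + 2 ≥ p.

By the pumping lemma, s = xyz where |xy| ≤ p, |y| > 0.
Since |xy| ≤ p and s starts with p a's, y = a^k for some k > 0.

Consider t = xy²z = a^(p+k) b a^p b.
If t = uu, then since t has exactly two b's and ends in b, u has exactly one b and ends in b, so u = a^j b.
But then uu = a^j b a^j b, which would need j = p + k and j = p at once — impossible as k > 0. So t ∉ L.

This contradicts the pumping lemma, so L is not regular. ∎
The proof is correct.

This proof is valid because:
1. s = a^p b a^p b is in L and is chosen in terms of p, so |s| ≥ p holds for every p
2. The decomposition analysis is correct: |xy| ≤ p forces y to lie inside the leading a's
3. The contradiction is valid: the argument shows a^(p+k) b a^p b cannot be split into two equal halves
4. The conclusion follows logically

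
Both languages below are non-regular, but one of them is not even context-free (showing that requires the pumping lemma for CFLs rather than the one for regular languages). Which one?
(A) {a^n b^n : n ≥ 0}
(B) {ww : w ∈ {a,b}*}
(B) {ww : w ∈ {a,b}*}

(B) {ww : w ∈ {a,b}*} requires the CFL pumping lemma.

- {a^n b^n : n ≥ 0} is context-free (but not regular)
  • Can be shown non-regular with the regular pumping lemma
  • After pumping, the number of a's and b's become unequal

- {ww : w ∈ {a,b}*} is NOT context-free
  • Requires the CFL pumping lemma to prove
  • Cannot verify equality of two arbitrary substrings

The CFL pumping lemma is "stronger" in that it can prove non-membership
in the larger class of context-free languages.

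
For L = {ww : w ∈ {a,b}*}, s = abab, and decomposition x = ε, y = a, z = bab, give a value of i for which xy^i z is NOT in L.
i = 0

xy⁰z = ε · ε · bab = bab; bab has odd length 3, so it cannot be written as ww and is not in L.
(Other choices also work, e.g. i = 2, 3; only i = 1 is guaranteed to stay in L since xy¹z = s.)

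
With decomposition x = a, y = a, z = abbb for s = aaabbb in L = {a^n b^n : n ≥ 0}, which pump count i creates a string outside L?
i = 2

xy²z = a · aa · abbb = aaaabbb; aaaabbb has 4 a's and 3 b's; 4 ≠ 3, so it is not in L.
(Other choices also work, e.g. i = 0, 3; only i = 1 is guaranteed to stay in L since xy¹z = s.)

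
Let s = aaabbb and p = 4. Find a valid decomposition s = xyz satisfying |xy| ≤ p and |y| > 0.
x = 'a', y = 'aab', z = 'bb'

For s = aaabbb and p = 4, one valid decomposition is:
- x = 'a' (length 1)
- y = 'aab' (length 3)
- z = 'bb' (length 2)

Verification:
- xyz = 'a' + 'aab' + 'bb' = aaabbb ✓
- |xy| = 4 ≤ 4 ✓
- |y| = 3 > 0 ✓

All pumping lemma constraints are satisfied.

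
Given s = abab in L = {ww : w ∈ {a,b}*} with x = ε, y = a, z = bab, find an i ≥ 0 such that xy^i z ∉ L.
i = 3

xy³z = ε · aaa · bab = aaabab; aaabab has length 6; its halves are aaa and bab, which differ, so it is not in L.
(Other choices also work, e.g. i = 0, 2; only i = 1 is guaranteed to stay in L since xy¹z = s.)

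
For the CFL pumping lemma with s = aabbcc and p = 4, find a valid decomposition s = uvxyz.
u='a', v='a', x='bb', y='c', z='c'

For s = aabbcc with pumping length p = 4:

One valid decomposition:
- u = 'a'
- v = 'a'
- x = 'bb'
- y = 'c'
- z = 'c'

Verification:
- uvxyz = 'a' + 'a' + 'bb' + 'c' + 'c' = aabbcc ✓
- |vxy| = |'abbc'| = 4 ≤ 4 ✓
- |vy| = |'ac'| = 2 > 0 ✓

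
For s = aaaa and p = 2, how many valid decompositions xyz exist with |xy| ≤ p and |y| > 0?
3

For s = 'aaaa' with pumping length p = 2:

Constraints: |xy| ≤ 2, |y| > 0

Valid decompositions (|xy| ≤ p, |y| ≥ 1):
  • x='', y='a', z='aaa'
  • x='a', y='a', z='aa'
  • x='', y='aa', z='aa'

Total count: 3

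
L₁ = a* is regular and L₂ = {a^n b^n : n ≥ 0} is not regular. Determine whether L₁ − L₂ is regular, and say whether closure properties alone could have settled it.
Yes — L₁ − L₂ is regular.

The only string of a* that lies in {a^n b^n} is ε, so L₁ − L₂ = a* − {ε} = a⁺ = aa*, which is regular.

Note that the bare facts "L₁ regular, L₂ non-regular" do not settle the question by themselves: the closure of regular languages under ∪, ∩, complement and difference applies only when BOTH operands are regular. With a non-regular operand the result can come out regular or non-regular depending on the specific languages, so one has to work out L₁ − L₂ for this particular pair, as above.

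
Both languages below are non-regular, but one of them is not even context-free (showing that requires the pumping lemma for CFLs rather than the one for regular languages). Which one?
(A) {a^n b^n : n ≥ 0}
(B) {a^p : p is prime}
(B) {a^p : p is prime}

(B) {a^p : p is prime} requires the CFL pumping lemma.

- {a^n b^n : n ≥ 0} is context-free (but not regular)
  • Can be shown non-regular with the regular pumping lemma
  • After pumping, the number of a's and b's become unequal

- {a^p : p is prime} is NOT context-free
  • Requires the CFL pumping lemma to prove
  • The CFL pumping lemma also fails because prime gaps are unbounded

The CFL pumping lemma is "stronger" in that it can prove non-membership
in the larger class of context-free languages.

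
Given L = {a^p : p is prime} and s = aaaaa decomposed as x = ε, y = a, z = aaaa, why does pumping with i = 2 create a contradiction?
xy²z = aaaaaa ∉ L

Pumping with i = 2 replaces y = a by y² = aa:
- Original: s = xyz = aaaaa; aaaaa has length 5, which is prime, so it is in L
- Pumped: xy²z = ε · aa · aaaa = aaaaaa
- aaaaaa has length 6 = 2 × 3, which is not prime, so it is not in L

The pumping lemma would require xy²z ∈ L, so this decomposition yields a contradiction.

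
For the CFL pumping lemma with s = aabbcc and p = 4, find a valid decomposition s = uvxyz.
u='a', v='a', x='bb', y='c', z='c'

For s = aabbcc with pumping length p = 4:

One valid decomposition:
- u = 'a'
- v = 'a'
- x = 'bb'
- y = 'c'
- z = 'c'

Verification:
- uvxyz = 'a' + 'a' + 'bb' + 'c' + 'c' = aabbcc ✓
- |vxy| = |'abbc'| = 4 ≤ 4 ✓
- |vy| = |'ac'| = 2 > 0 ✓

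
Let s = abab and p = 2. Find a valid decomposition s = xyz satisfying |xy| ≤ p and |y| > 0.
x = '', y = 'ab', z = 'ab'

For s = abab and p = 2, one valid decomposition is:
- x = '' (length 0)
- y = 'ab' (length 2)
- z = 'ab' (length 2)

Verification:
- xyz = '' + 'ab' + 'ab' = abab ✓
- |xy| = 2 ≤ 2 ✓
- |y| = 2 > 0 ✓

All pumping lemma constraints are satisfied.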